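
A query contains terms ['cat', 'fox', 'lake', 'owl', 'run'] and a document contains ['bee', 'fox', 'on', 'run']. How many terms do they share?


Query terms: ['cat', 'fox', 'lake', 'owl', 'run']
Document terms: ['bee', 'fox', 'on', 'run']
Common terms: ['fox', 'run']
Overlap count = 2

2


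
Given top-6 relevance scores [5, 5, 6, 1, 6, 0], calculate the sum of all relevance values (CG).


Cumulative Gain = sum of relevance scores
Position 1: rel=5, running sum=5
Position 2: rel=5, running sum=10
Position 3: rel=6, running sum=16
Position 4: rel=1, running sum=17
Position 5: rel=6, running sum=23
Position 6: rel=0, running sum=23
CG = 23

23


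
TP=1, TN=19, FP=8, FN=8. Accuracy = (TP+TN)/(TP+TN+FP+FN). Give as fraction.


Accuracy = (TP + TN) / (TP + TN + FP + FN)
TP + TN = 1 + 19 = 20
Total = 1 + 19 + 8 + 8 = 36
Accuracy = 20 / 36 = 5/9

5/9


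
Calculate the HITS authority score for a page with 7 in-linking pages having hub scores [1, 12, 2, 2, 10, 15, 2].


Authority = sum of hub scores of in-linkers
In-link 1: hub score = 1
In-link 2: hub score = 12
In-link 3: hub score = 2
In-link 4: hub score = 2
In-link 5: hub score = 10
In-link 6: hub score = 15
In-link 7: hub score = 2
Authority = 1 + 12 + 2 + 2 + 10 + 15 + 2 = 44

44


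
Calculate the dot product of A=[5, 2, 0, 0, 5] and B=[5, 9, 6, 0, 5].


Dot product = sum of element-wise products
A[0]*B[0] = 5*5 = 25
A[1]*B[1] = 2*9 = 18
A[2]*B[2] = 0*6 = 0
A[3]*B[3] = 0*0 = 0
A[4]*B[4] = 5*5 = 25
Sum = 25 + 18 + 0 + 0 + 25 = 68

68


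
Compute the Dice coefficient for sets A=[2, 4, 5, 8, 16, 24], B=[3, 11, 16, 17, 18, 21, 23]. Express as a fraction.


A intersect B = [16]
|A intersect B| = 1
|A| = 6, |B| = 7
Dice = 2*1 / (6+7)
= 2 / 13 = 2/13

2/13


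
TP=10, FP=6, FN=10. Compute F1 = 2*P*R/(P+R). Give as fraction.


F1 = 2 * P * R / (P + R)
P = TP/(TP+FP) = 10/16 = 5/8
R = TP/(TP+FN) = 10/20 = 1/2
2 * P * R = 2 * 5/8 * 1/2 = 5/8
P + R = 5/8 + 1/2 = 9/8
F1 = 5/8 / 9/8 = 5/9

5/9


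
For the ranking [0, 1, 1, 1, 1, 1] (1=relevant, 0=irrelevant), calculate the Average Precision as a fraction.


Computing P@k for each relevant position:
Position 1: not relevant
Position 2: relevant, P@2 = 1/2 = 1/2
Position 3: relevant, P@3 = 2/3 = 2/3
Position 4: relevant, P@4 = 3/4 = 3/4
Position 5: relevant, P@5 = 4/5 = 4/5
Position 6: relevant, P@6 = 5/6 = 5/6
Sum of P@k = 1/2 + 2/3 + 3/4 + 4/5 + 5/6 = 71/20
AP = 71/20 / 5 = 71/100

71/100


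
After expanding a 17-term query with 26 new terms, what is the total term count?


Original terms: 17
Expansion terms: 26
Total = 17 + 26 = 43

43


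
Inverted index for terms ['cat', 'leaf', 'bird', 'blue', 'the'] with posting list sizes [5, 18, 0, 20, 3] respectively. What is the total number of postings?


Summing posting list sizes:
'cat': 5 postings
'leaf': 18 postings
'bird': 0 postings
'blue': 20 postings
'the': 3 postings
Total = 5 + 18 + 0 + 20 + 3 = 46

46


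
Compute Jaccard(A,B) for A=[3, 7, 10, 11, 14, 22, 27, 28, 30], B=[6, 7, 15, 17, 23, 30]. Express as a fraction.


A intersect B = [7, 30]
|A intersect B| = 2
A union B = [3, 6, 7, 10, 11, 14, 15, 17, 22, 23, 27, 28, 30]
|A union B| = 13
Jaccard = 2/13 = 2/13

2/13


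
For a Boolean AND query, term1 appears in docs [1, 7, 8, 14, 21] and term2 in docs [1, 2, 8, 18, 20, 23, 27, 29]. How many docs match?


Boolean AND: find intersection of posting lists
term1 docs: [1, 7, 8, 14, 21]
term2 docs: [1, 2, 8, 18, 20, 23, 27, 29]
Intersection: [1, 8]
|intersection| = 2

2


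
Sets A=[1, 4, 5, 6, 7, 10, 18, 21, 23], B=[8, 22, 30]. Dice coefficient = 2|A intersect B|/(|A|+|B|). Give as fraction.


A intersect B = []
|A intersect B| = 0
|A| = 9, |B| = 3
Dice = 2*0 / (9+3)
= 0 / 12 = 0

0


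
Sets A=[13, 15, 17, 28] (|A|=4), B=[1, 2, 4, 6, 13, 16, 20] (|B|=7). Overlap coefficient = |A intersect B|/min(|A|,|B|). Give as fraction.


A intersect B = [13]
|A intersect B| = 1
min(|A|, |B|) = min(4, 7) = 4
Overlap = 1 / 4 = 1/4

1/4


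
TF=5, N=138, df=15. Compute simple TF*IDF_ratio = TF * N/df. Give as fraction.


TF * (N/df)
= 5 * (138/15)
= 5 * 46/5
= 46

46


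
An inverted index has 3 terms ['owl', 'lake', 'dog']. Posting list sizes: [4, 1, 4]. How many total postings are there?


Summing posting list sizes:
'owl': 4 postings
'lake': 1 postings
'dog': 4 postings
Total = 4 + 1 + 4 = 9

9


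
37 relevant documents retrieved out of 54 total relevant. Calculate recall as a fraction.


Recall = retrieved_relevant / total_relevant
= 37 / 54
= 37 / (37 + 17)
= 37/54

37/54


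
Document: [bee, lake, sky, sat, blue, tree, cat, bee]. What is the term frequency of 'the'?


Document has 8 words
Scanning for 'the':
Term not found in document
Count = 0

0


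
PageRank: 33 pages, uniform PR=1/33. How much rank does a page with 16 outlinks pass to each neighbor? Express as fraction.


Initial PR = 1/33 = 1/33
Outlinks = 16
Contribution per link = PR / outlinks
= 1/33 / 16
= 1/528

1/528


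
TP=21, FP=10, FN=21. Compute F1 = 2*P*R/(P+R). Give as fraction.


F1 = 2 * P * R / (P + R)
P = TP/(TP+FP) = 21/31 = 21/31
R = TP/(TP+FN) = 21/42 = 1/2
2 * P * R = 2 * 21/31 * 1/2 = 21/31
P + R = 21/31 + 1/2 = 73/62
F1 = 21/31 / 73/62 = 42/73

42/73


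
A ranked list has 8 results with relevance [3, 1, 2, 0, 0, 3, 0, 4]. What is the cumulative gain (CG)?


Cumulative Gain = sum of relevance scores
Position 1: rel=3, running sum=3
Position 2: rel=1, running sum=4
Position 3: rel=2, running sum=6
Position 4: rel=0, running sum=6
Position 5: rel=0, running sum=6
Position 6: rel=3, running sum=9
Position 7: rel=0, running sum=9
Position 8: rel=4, running sum=13
CG = 13

13


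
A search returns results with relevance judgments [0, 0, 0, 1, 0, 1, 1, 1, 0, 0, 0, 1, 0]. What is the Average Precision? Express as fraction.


Computing P@k for each relevant position:
Position 1: not relevant
Position 2: not relevant
Position 3: not relevant
Position 4: relevant, P@4 = 1/4 = 1/4
Position 5: not relevant
Position 6: relevant, P@6 = 2/6 = 1/3
Position 7: relevant, P@7 = 3/7 = 3/7
Position 8: relevant, P@8 = 4/8 = 1/2
Position 9: not relevant
Position 10: not relevant
Position 11: not relevant
Position 12: relevant, P@12 = 5/12 = 5/12
Position 13: not relevant
Sum of P@k = 1/4 + 1/3 + 3/7 + 1/2 + 5/12 = 27/14
AP = 27/14 / 5 = 27/70

27/70


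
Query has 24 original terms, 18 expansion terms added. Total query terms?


Original terms: 24
Expansion terms: 18
Total = 24 + 18 = 42

42


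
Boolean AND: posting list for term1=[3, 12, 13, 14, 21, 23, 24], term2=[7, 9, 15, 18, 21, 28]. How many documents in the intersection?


Boolean AND: find intersection of posting lists
term1 docs: [3, 12, 13, 14, 21, 23, 24]
term2 docs: [7, 9, 15, 18, 21, 28]
Intersection: [21]
|intersection| = 1

1


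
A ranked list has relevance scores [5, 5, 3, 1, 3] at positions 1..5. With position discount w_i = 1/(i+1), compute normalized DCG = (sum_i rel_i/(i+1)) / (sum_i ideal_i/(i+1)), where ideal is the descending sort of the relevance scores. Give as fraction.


Position discount weights w_i = 1/(i+1) for i=1..5:
Weights = [1/2, 1/3, 1/4, 1/5, 1/6]
Actual relevance: [5, 5, 3, 1, 3]
DCG = 5/2 + 5/3 + 3/4 + 1/5 + 3/6 = 337/60
Ideal relevance (sorted desc): [5, 5, 3, 3, 1]
Ideal DCG = 5/2 + 5/3 + 3/4 + 3/5 + 1/6 = 341/60
nDCG = DCG / ideal_DCG = 337/60 / 341/60 = 337/341

337/341


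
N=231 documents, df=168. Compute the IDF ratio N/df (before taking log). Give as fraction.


IDF ratio = N / df
= 231 / 168
= 11/8

11/8


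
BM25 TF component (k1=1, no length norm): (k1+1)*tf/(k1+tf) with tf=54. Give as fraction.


BM25 TF component = (k1+1)*tf / (k1+tf)
k1 = 1, tf = 54
Numerator = (1+1)*54 = 108
Denominator = 1 + 54 = 55
= 108/55 = 108/55

108/55


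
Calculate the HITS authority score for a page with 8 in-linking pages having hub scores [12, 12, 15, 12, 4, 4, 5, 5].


Authority = sum of hub scores of in-linkers
In-link 1: hub score = 12
In-link 2: hub score = 12
In-link 3: hub score = 15
In-link 4: hub score = 12
In-link 5: hub score = 4
In-link 6: hub score = 4
In-link 7: hub score = 5
In-link 8: hub score = 5
Authority = 12 + 12 + 15 + 12 + 4 + 4 + 5 + 5 = 69

69


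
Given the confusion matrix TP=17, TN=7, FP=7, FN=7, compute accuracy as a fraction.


Accuracy = (TP + TN) / (TP + TN + FP + FN)
TP + TN = 17 + 7 = 24
Total = 17 + 7 + 7 + 7 = 38
Accuracy = 24 / 38 = 12/19

12/19


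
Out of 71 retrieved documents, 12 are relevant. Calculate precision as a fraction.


Precision = relevant_retrieved / total_retrieved
= 12 / 71
= 12 / (12 + 59)
= 12/71

12/71


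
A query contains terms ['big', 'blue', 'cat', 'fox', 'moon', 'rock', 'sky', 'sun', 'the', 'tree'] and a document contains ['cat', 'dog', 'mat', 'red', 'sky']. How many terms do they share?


Query terms: ['big', 'blue', 'cat', 'fox', 'moon', 'rock', 'sky', 'sun', 'the', 'tree']
Document terms: ['cat', 'dog', 'mat', 'red', 'sky']
Common terms: ['cat', 'sky']
Overlap count = 2

2


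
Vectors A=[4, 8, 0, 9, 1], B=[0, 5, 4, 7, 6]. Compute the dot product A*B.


Dot product = sum of element-wise products
A[0]*B[0] = 4*0 = 0
A[1]*B[1] = 8*5 = 40
A[2]*B[2] = 0*4 = 0
A[3]*B[3] = 9*7 = 63
A[4]*B[4] = 1*6 = 6
Sum = 0 + 40 + 0 + 63 + 6 = 109

109


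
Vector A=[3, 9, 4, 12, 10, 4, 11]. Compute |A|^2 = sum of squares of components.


|A|^2 = sum of squared components
A[0]^2 = 3^2 = 9
A[1]^2 = 9^2 = 81
A[2]^2 = 4^2 = 16
A[3]^2 = 12^2 = 144
A[4]^2 = 10^2 = 100
A[5]^2 = 4^2 = 16
A[6]^2 = 11^2 = 121
Sum = 9 + 81 + 16 + 144 + 100 + 16 + 121 = 487

487


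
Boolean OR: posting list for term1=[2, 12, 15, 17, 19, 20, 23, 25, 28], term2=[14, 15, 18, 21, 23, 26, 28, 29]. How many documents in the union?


Boolean OR: find union of posting lists
term1 docs: [2, 12, 15, 17, 19, 20, 23, 25, 28]
term2 docs: [14, 15, 18, 21, 23, 26, 28, 29]
Union: [2, 12, 14, 15, 17, 18, 19, 20, 21, 23, 25, 26, 28, 29]
|union| = 14

14


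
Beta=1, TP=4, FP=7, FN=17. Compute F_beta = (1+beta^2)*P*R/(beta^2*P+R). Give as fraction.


P = TP/(TP+FP) = 4/11 = 4/11
R = TP/(TP+FN) = 4/21 = 4/21
beta^2 = 1^2 = 1
(1 + beta^2) = 2
Numerator = (1+beta^2)*P*R = 32/231
Denominator = beta^2*P + R = 4/11 + 4/21 = 128/231
F_beta = 1/4

1/4


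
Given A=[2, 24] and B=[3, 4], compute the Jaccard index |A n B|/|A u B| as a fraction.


A intersect B = []
|A intersect B| = 0
A union B = [2, 3, 4, 24]
|A union B| = 4
Jaccard = 0/4 = 0

0


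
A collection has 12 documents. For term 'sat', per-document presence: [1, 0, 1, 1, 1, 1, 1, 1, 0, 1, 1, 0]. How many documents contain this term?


Checking each document for 'sat':
Doc 1: present
Doc 2: absent
Doc 3: present
Doc 4: present
Doc 5: present
Doc 6: present
Doc 7: present
Doc 8: present
Doc 9: absent
Doc 10: present
Doc 11: present
Doc 12: absent
df = sum of presences = 1 + 0 + 1 + 1 + 1 + 1 + 1 + 1 + 0 + 1 + 1 + 0 = 9

9


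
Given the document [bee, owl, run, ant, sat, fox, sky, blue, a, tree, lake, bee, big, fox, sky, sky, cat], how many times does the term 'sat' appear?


Document has 17 words
Scanning for 'sat':
Found at positions: [4]
Count = 1

1


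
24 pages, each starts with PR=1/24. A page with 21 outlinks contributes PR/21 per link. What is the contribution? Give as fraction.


Initial PR = 1/24 = 1/24
Outlinks = 21
Contribution per link = PR / outlinks
= 1/24 / 21
= 1/504

1/504


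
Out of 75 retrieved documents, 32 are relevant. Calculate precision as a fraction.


Precision = relevant_retrieved / total_retrieved
= 32 / 75
= 32 / (32 + 43)
= 32/75

32/75


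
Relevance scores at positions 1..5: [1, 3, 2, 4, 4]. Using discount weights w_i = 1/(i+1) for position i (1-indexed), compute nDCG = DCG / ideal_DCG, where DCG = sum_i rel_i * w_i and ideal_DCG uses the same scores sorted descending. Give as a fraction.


Position discount weights w_i = 1/(i+1) for i=1..5:
Weights = [1/2, 1/3, 1/4, 1/5, 1/6]
Actual relevance: [1, 3, 2, 4, 4]
DCG = 1/2 + 3/3 + 2/4 + 4/5 + 4/6 = 52/15
Ideal relevance (sorted desc): [4, 4, 3, 2, 1]
Ideal DCG = 4/2 + 4/3 + 3/4 + 2/5 + 1/6 = 93/20
nDCG = DCG / ideal_DCG = 52/15 / 93/20 = 208/279

208/279


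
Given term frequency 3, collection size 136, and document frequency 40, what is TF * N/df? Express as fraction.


TF * (N/df)
= 3 * (136/40)
= 3 * 17/5
= 51/5

51/5


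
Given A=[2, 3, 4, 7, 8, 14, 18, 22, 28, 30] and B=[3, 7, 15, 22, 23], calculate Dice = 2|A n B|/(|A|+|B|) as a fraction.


A intersect B = [3, 7, 22]
|A intersect B| = 3
|A| = 10, |B| = 5
Dice = 2*3 / (10+5)
= 6 / 15 = 2/5

2/5


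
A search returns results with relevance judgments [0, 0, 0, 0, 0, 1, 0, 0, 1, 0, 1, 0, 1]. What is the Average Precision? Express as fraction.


Computing P@k for each relevant position:
Position 1: not relevant
Position 2: not relevant
Position 3: not relevant
Position 4: not relevant
Position 5: not relevant
Position 6: relevant, P@6 = 1/6 = 1/6
Position 7: not relevant
Position 8: not relevant
Position 9: relevant, P@9 = 2/9 = 2/9
Position 10: not relevant
Position 11: relevant, P@11 = 3/11 = 3/11
Position 12: not relevant
Position 13: relevant, P@13 = 4/13 = 4/13
Sum of P@k = 1/6 + 2/9 + 3/11 + 4/13 = 2495/2574
AP = 2495/2574 / 4 = 2495/10296

2495/10296


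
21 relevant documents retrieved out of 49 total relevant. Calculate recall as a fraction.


Recall = retrieved_relevant / total_relevant
= 21 / 49
= 21 / (21 + 28)
= 3/7

3/7


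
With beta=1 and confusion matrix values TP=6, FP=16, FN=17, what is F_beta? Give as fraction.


P = TP/(TP+FP) = 6/22 = 3/11
R = TP/(TP+FN) = 6/23 = 6/23
beta^2 = 1^2 = 1
(1 + beta^2) = 2
Numerator = (1+beta^2)*P*R = 36/253
Denominator = beta^2*P + R = 3/11 + 6/23 = 135/253
F_beta = 4/15

4/15


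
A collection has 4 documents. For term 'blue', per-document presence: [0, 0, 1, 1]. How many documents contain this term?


Checking each document for 'blue':
Doc 1: absent
Doc 2: absent
Doc 3: present
Doc 4: present
df = sum of presences = 0 + 0 + 1 + 1 = 2

2


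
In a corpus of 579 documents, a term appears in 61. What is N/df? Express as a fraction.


IDF ratio = N / df
= 579 / 61
= 579/61

579/61


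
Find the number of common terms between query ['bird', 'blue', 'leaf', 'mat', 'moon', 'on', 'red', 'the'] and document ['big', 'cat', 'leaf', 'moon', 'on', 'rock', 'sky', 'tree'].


Query terms: ['bird', 'blue', 'leaf', 'mat', 'moon', 'on', 'red', 'the']
Document terms: ['big', 'cat', 'leaf', 'moon', 'on', 'rock', 'sky', 'tree']
Common terms: ['leaf', 'moon', 'on']
Overlap count = 3

3


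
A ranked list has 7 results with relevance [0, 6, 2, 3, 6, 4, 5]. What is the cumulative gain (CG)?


Cumulative Gain = sum of relevance scores
Position 1: rel=0, running sum=0
Position 2: rel=6, running sum=6
Position 3: rel=2, running sum=8
Position 4: rel=3, running sum=11
Position 5: rel=6, running sum=17
Position 6: rel=4, running sum=21
Position 7: rel=5, running sum=26
CG = 26

26


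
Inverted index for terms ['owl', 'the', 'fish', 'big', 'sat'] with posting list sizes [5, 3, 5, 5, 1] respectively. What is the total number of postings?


Summing posting list sizes:
'owl': 5 postings
'the': 3 postings
'fish': 5 postings
'big': 5 postings
'sat': 1 postings
Total = 5 + 3 + 5 + 5 + 1 = 19

19


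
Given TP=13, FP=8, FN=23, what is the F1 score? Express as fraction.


F1 = 2 * P * R / (P + R)
P = TP/(TP+FP) = 13/21 = 13/21
R = TP/(TP+FN) = 13/36 = 13/36
2 * P * R = 2 * 13/21 * 13/36 = 169/378
P + R = 13/21 + 13/36 = 247/252
F1 = 169/378 / 247/252 = 26/57

26/57


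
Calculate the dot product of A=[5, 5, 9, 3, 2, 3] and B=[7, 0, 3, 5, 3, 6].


Dot product = sum of element-wise products
A[0]*B[0] = 5*7 = 35
A[1]*B[1] = 5*0 = 0
A[2]*B[2] = 9*3 = 27
A[3]*B[3] = 3*5 = 15
A[4]*B[4] = 2*3 = 6
A[5]*B[5] = 3*6 = 18
Sum = 35 + 0 + 27 + 15 + 6 + 18 = 101

101


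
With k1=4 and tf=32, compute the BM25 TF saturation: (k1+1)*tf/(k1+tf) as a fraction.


BM25 TF component = (k1+1)*tf / (k1+tf)
k1 = 4, tf = 32
Numerator = (4+1)*32 = 160
Denominator = 4 + 32 = 36
= 160/36 = 40/9

40/9


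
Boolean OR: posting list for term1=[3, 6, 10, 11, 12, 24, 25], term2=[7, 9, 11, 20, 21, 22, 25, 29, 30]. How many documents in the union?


Boolean OR: find union of posting lists
term1 docs: [3, 6, 10, 11, 12, 24, 25]
term2 docs: [7, 9, 11, 20, 21, 22, 25, 29, 30]
Union: [3, 6, 7, 9, 10, 11, 12, 20, 21, 22, 24, 25, 29, 30]
|union| = 14

14


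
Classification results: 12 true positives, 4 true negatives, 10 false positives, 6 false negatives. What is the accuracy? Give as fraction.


Accuracy = (TP + TN) / (TP + TN + FP + FN)
TP + TN = 12 + 4 = 16
Total = 12 + 4 + 10 + 6 = 32
Accuracy = 16 / 32 = 1/2

1/2


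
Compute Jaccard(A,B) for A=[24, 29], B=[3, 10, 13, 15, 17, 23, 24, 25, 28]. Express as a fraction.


A intersect B = [24]
|A intersect B| = 1
A union B = [3, 10, 13, 15, 17, 23, 24, 25, 28, 29]
|A union B| = 10
Jaccard = 1/10 = 1/10

1/10


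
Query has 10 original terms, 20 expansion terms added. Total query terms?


Original terms: 10
Expansion terms: 20
Total = 10 + 20 = 30

30


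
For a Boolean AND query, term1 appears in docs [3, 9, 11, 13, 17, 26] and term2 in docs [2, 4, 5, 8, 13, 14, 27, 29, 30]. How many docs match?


Boolean AND: find intersection of posting lists
term1 docs: [3, 9, 11, 13, 17, 26]
term2 docs: [2, 4, 5, 8, 13, 14, 27, 29, 30]
Intersection: [13]
|intersection| = 1

1


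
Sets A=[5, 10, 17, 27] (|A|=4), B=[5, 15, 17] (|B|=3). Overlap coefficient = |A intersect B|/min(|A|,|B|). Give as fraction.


A intersect B = [5, 17]
|A intersect B| = 2
min(|A|, |B|) = min(4, 3) = 3
Overlap = 2 / 3 = 2/3

2/3


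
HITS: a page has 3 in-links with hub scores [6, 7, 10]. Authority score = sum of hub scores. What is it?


Authority = sum of hub scores of in-linkers
In-link 1: hub score = 6
In-link 2: hub score = 7
In-link 3: hub score = 10
Authority = 6 + 7 + 10 = 23

23


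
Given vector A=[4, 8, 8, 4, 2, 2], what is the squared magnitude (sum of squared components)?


|A|^2 = sum of squared components
A[0]^2 = 4^2 = 16
A[1]^2 = 8^2 = 64
A[2]^2 = 8^2 = 64
A[3]^2 = 4^2 = 16
A[4]^2 = 2^2 = 4
A[5]^2 = 2^2 = 4
Sum = 16 + 64 + 64 + 16 + 4 + 4 = 168

168


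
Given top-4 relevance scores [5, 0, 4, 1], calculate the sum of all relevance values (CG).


Cumulative Gain = sum of relevance scores
Position 1: rel=5, running sum=5
Position 2: rel=0, running sum=5
Position 3: rel=4, running sum=9
Position 4: rel=1, running sum=10
CG = 10

10


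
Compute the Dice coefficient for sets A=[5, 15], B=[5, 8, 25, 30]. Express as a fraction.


A intersect B = [5]
|A intersect B| = 1
|A| = 2, |B| = 4
Dice = 2*1 / (2+4)
= 2 / 6 = 1/3

1/3


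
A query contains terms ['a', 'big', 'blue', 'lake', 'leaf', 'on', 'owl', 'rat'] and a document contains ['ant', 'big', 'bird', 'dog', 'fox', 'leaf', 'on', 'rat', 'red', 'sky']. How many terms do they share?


Query terms: ['a', 'big', 'blue', 'lake', 'leaf', 'on', 'owl', 'rat']
Document terms: ['ant', 'big', 'bird', 'dog', 'fox', 'leaf', 'on', 'rat', 'red', 'sky']
Common terms: ['big', 'leaf', 'on', 'rat']
Overlap count = 4

4


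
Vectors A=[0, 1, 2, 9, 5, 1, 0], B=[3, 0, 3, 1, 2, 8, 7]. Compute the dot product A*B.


Dot product = sum of element-wise products
A[0]*B[0] = 0*3 = 0
A[1]*B[1] = 1*0 = 0
A[2]*B[2] = 2*3 = 6
A[3]*B[3] = 9*1 = 9
A[4]*B[4] = 5*2 = 10
A[5]*B[5] = 1*8 = 8
A[6]*B[6] = 0*7 = 0
Sum = 0 + 0 + 6 + 9 + 10 + 8 + 0 = 33

33


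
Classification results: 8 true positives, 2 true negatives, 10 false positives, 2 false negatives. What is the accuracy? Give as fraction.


Accuracy = (TP + TN) / (TP + TN + FP + FN)
TP + TN = 8 + 2 = 10
Total = 8 + 2 + 10 + 2 = 22
Accuracy = 10 / 22 = 5/11

5/11


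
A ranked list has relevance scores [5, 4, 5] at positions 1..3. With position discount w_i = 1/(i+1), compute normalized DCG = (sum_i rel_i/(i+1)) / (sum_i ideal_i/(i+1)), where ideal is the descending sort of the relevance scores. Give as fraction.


Position discount weights w_i = 1/(i+1) for i=1..3:
Weights = [1/2, 1/3, 1/4]
Actual relevance: [5, 4, 5]
DCG = 5/2 + 4/3 + 5/4 = 61/12
Ideal relevance (sorted desc): [5, 5, 4]
Ideal DCG = 5/2 + 5/3 + 4/4 = 31/6
nDCG = DCG / ideal_DCG = 61/12 / 31/6 = 61/62

61/62


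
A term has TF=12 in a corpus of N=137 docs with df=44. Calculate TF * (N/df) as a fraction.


TF * (N/df)
= 12 * (137/44)
= 12 * 137/44
= 411/11

411/11


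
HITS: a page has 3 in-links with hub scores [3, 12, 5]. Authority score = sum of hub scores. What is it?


Authority = sum of hub scores of in-linkers
In-link 1: hub score = 3
In-link 2: hub score = 12
In-link 3: hub score = 5
Authority = 3 + 12 + 5 = 20

20


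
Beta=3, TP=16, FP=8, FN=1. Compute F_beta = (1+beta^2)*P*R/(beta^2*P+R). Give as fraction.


P = TP/(TP+FP) = 16/24 = 2/3
R = TP/(TP+FN) = 16/17 = 16/17
beta^2 = 3^2 = 9
(1 + beta^2) = 10
Numerator = (1+beta^2)*P*R = 320/51
Denominator = beta^2*P + R = 6 + 16/17 = 118/17
F_beta = 160/177

160/177


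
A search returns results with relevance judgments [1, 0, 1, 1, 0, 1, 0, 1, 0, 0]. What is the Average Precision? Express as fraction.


Computing P@k for each relevant position:
Position 1: relevant, P@1 = 1/1 = 1
Position 2: not relevant
Position 3: relevant, P@3 = 2/3 = 2/3
Position 4: relevant, P@4 = 3/4 = 3/4
Position 5: not relevant
Position 6: relevant, P@6 = 4/6 = 2/3
Position 7: not relevant
Position 8: relevant, P@8 = 5/8 = 5/8
Position 9: not relevant
Position 10: not relevant
Sum of P@k = 1 + 2/3 + 3/4 + 2/3 + 5/8 = 89/24
AP = 89/24 / 5 = 89/120

89/120


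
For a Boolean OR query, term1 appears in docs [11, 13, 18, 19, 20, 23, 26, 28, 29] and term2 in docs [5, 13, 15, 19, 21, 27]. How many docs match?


Boolean OR: find union of posting lists
term1 docs: [11, 13, 18, 19, 20, 23, 26, 28, 29]
term2 docs: [5, 13, 15, 19, 21, 27]
Union: [5, 11, 13, 15, 18, 19, 20, 21, 23, 26, 27, 28, 29]
|union| = 13

13


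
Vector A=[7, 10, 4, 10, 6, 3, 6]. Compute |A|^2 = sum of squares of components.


|A|^2 = sum of squared components
A[0]^2 = 7^2 = 49
A[1]^2 = 10^2 = 100
A[2]^2 = 4^2 = 16
A[3]^2 = 10^2 = 100
A[4]^2 = 6^2 = 36
A[5]^2 = 3^2 = 9
A[6]^2 = 6^2 = 36
Sum = 49 + 100 + 16 + 100 + 36 + 9 + 36 = 346

346


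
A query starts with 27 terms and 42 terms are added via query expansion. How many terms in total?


Original terms: 27
Expansion terms: 42
Total = 27 + 42 = 69

69


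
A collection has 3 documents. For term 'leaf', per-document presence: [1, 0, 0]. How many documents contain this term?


Checking each document for 'leaf':
Doc 1: present
Doc 2: absent
Doc 3: absent
df = sum of presences = 1 + 0 + 0 = 1

1


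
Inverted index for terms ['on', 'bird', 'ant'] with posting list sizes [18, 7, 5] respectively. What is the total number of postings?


Summing posting list sizes:
'on': 18 postings
'bird': 7 postings
'ant': 5 postings
Total = 18 + 7 + 5 = 30

30


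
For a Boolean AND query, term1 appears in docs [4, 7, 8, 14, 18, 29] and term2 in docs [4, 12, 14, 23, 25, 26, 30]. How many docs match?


Boolean AND: find intersection of posting lists
term1 docs: [4, 7, 8, 14, 18, 29]
term2 docs: [4, 12, 14, 23, 25, 26, 30]
Intersection: [4, 14]
|intersection| = 2

2


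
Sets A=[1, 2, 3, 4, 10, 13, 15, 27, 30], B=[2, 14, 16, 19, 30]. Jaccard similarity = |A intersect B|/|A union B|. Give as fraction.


A intersect B = [2, 30]
|A intersect B| = 2
A union B = [1, 2, 3, 4, 10, 13, 14, 15, 16, 19, 27, 30]
|A union B| = 12
Jaccard = 2/12 = 1/6

1/6


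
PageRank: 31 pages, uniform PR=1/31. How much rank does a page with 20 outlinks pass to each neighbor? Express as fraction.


Initial PR = 1/31 = 1/31
Outlinks = 20
Contribution per link = PR / outlinks
= 1/31 / 20
= 1/620

1/620


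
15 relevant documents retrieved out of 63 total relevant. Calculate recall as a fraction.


Recall = retrieved_relevant / total_relevant
= 15 / 63
= 15 / (15 + 48)
= 5/21

5/21


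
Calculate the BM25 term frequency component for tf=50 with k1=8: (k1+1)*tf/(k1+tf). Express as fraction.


BM25 TF component = (k1+1)*tf / (k1+tf)
k1 = 8, tf = 50
Numerator = (8+1)*50 = 450
Denominator = 8 + 50 = 58
= 450/58 = 225/29

225/29


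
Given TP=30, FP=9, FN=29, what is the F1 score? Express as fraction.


F1 = 2 * P * R / (P + R)
P = TP/(TP+FP) = 30/39 = 10/13
R = TP/(TP+FN) = 30/59 = 30/59
2 * P * R = 2 * 10/13 * 30/59 = 600/767
P + R = 10/13 + 30/59 = 980/767
F1 = 600/767 / 980/767 = 30/49

30/49


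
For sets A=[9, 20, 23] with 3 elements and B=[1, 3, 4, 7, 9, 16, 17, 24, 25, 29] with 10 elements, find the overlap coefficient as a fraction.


A intersect B = [9]
|A intersect B| = 1
min(|A|, |B|) = min(3, 10) = 3
Overlap = 1 / 3 = 1/3

1/3


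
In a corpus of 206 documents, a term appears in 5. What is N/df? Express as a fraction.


IDF ratio = N / df
= 206 / 5
= 206/5

206/5


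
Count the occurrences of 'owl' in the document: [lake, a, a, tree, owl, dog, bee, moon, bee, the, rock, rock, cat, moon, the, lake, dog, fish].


Document has 18 words
Scanning for 'owl':
Found at positions: [4]
Count = 1

1


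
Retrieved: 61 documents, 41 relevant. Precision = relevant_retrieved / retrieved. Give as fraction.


Precision = relevant_retrieved / total_retrieved
= 41 / 61
= 41 / (41 + 20)
= 41/61

41/61


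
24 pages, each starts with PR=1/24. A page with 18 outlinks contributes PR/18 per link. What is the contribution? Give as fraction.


Initial PR = 1/24 = 1/24
Outlinks = 18
Contribution per link = PR / outlinks
= 1/24 / 18
= 1/432

1/432


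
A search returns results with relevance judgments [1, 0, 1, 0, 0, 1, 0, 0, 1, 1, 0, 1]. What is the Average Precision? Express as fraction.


Computing P@k for each relevant position:
Position 1: relevant, P@1 = 1/1 = 1
Position 2: not relevant
Position 3: relevant, P@3 = 2/3 = 2/3
Position 4: not relevant
Position 5: not relevant
Position 6: relevant, P@6 = 3/6 = 1/2
Position 7: not relevant
Position 8: not relevant
Position 9: relevant, P@9 = 4/9 = 4/9
Position 10: relevant, P@10 = 5/10 = 1/2
Position 11: not relevant
Position 12: relevant, P@12 = 6/12 = 1/2
Sum of P@k = 1 + 2/3 + 1/2 + 4/9 + 1/2 + 1/2 = 65/18
AP = 65/18 / 6 = 65/108

65/108


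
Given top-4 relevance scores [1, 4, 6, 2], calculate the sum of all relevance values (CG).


Cumulative Gain = sum of relevance scores
Position 1: rel=1, running sum=1
Position 2: rel=4, running sum=5
Position 3: rel=6, running sum=11
Position 4: rel=2, running sum=13
CG = 13

13


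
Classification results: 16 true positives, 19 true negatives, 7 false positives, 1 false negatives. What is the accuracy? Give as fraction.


Accuracy = (TP + TN) / (TP + TN + FP + FN)
TP + TN = 16 + 19 = 35
Total = 16 + 19 + 7 + 1 = 43
Accuracy = 35 / 43 = 35/43

35/43


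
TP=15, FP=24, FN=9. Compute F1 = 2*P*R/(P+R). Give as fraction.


F1 = 2 * P * R / (P + R)
P = TP/(TP+FP) = 15/39 = 5/13
R = TP/(TP+FN) = 15/24 = 5/8
2 * P * R = 2 * 5/13 * 5/8 = 25/52
P + R = 5/13 + 5/8 = 105/104
F1 = 25/52 / 105/104 = 10/21

10/21


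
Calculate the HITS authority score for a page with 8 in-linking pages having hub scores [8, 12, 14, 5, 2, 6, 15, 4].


Authority = sum of hub scores of in-linkers
In-link 1: hub score = 8
In-link 2: hub score = 12
In-link 3: hub score = 14
In-link 4: hub score = 5
In-link 5: hub score = 2
In-link 6: hub score = 6
In-link 7: hub score = 15
In-link 8: hub score = 4
Authority = 8 + 12 + 14 + 5 + 2 + 6 + 15 + 4 = 66

66


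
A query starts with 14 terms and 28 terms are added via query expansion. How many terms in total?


Original terms: 14
Expansion terms: 28
Total = 14 + 28 = 42

42


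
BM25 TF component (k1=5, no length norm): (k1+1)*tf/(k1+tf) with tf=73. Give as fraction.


BM25 TF component = (k1+1)*tf / (k1+tf)
k1 = 5, tf = 73
Numerator = (5+1)*73 = 438
Denominator = 5 + 73 = 78
= 438/78 = 73/13

73/13


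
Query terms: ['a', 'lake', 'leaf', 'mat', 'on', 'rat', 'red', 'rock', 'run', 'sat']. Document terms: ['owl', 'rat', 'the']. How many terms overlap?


Query terms: ['a', 'lake', 'leaf', 'mat', 'on', 'rat', 'red', 'rock', 'run', 'sat']
Document terms: ['owl', 'rat', 'the']
Common terms: ['rat']
Overlap count = 1

1


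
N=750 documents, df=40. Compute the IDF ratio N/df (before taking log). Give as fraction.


IDF ratio = N / df
= 750 / 40
= 75/4

75/4


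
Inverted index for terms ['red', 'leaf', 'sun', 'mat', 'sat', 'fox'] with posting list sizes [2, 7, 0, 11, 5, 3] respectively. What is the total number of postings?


Summing posting list sizes:
'red': 2 postings
'leaf': 7 postings
'sun': 0 postings
'mat': 11 postings
'sat': 5 postings
'fox': 3 postings
Total = 2 + 7 + 0 + 11 + 5 + 3 = 28

28


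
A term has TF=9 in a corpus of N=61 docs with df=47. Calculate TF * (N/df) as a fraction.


TF * (N/df)
= 9 * (61/47)
= 9 * 61/47
= 549/47

549/47


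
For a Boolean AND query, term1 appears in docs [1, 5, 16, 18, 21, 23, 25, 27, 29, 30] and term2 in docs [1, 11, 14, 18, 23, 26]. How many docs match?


Boolean AND: find intersection of posting lists
term1 docs: [1, 5, 16, 18, 21, 23, 25, 27, 29, 30]
term2 docs: [1, 11, 14, 18, 23, 26]
Intersection: [1, 18, 23]
|intersection| = 3

3


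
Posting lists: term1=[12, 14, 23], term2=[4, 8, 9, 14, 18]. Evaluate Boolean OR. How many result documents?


Boolean OR: find union of posting lists
term1 docs: [12, 14, 23]
term2 docs: [4, 8, 9, 14, 18]
Union: [4, 8, 9, 12, 14, 18, 23]
|union| = 7

7


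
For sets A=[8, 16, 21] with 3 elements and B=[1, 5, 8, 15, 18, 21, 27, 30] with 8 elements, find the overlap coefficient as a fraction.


A intersect B = [8, 21]
|A intersect B| = 2
min(|A|, |B|) = min(3, 8) = 3
Overlap = 2 / 3 = 2/3

2/3


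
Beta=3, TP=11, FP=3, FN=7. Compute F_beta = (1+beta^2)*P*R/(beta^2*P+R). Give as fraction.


P = TP/(TP+FP) = 11/14 = 11/14
R = TP/(TP+FN) = 11/18 = 11/18
beta^2 = 3^2 = 9
(1 + beta^2) = 10
Numerator = (1+beta^2)*P*R = 605/126
Denominator = beta^2*P + R = 99/14 + 11/18 = 484/63
F_beta = 5/8

5/8


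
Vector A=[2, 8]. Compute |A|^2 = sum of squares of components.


|A|^2 = sum of squared components
A[0]^2 = 2^2 = 4
A[1]^2 = 8^2 = 64
Sum = 4 + 64 = 68

68


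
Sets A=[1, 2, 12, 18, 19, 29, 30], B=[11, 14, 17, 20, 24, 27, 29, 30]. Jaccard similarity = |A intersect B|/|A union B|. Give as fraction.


A intersect B = [29, 30]
|A intersect B| = 2
A union B = [1, 2, 11, 12, 14, 17, 18, 19, 20, 24, 27, 29, 30]
|A union B| = 13
Jaccard = 2/13 = 2/13

2/13


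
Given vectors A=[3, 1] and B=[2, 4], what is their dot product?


Dot product = sum of element-wise products
A[0]*B[0] = 3*2 = 6
A[1]*B[1] = 1*4 = 4
Sum = 6 + 4 = 10

10


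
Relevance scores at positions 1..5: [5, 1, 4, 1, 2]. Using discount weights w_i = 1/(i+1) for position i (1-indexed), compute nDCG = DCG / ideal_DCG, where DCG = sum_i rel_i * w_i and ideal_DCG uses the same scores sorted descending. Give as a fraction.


Position discount weights w_i = 1/(i+1) for i=1..5:
Weights = [1/2, 1/3, 1/4, 1/5, 1/6]
Actual relevance: [5, 1, 4, 1, 2]
DCG = 5/2 + 1/3 + 4/4 + 1/5 + 2/6 = 131/30
Ideal relevance (sorted desc): [5, 4, 2, 1, 1]
Ideal DCG = 5/2 + 4/3 + 2/4 + 1/5 + 1/6 = 47/10
nDCG = DCG / ideal_DCG = 131/30 / 47/10 = 131/141

131/141


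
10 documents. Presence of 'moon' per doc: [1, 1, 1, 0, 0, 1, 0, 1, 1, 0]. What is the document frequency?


Checking each document for 'moon':
Doc 1: present
Doc 2: present
Doc 3: present
Doc 4: absent
Doc 5: absent
Doc 6: present
Doc 7: absent
Doc 8: present
Doc 9: present
Doc 10: absent
df = sum of presences = 1 + 1 + 1 + 0 + 0 + 1 + 0 + 1 + 1 + 0 = 6

6


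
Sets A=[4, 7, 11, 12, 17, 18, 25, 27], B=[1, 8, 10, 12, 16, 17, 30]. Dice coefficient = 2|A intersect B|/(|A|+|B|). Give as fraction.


A intersect B = [12, 17]
|A intersect B| = 2
|A| = 8, |B| = 7
Dice = 2*2 / (8+7)
= 4 / 15 = 4/15

4/15


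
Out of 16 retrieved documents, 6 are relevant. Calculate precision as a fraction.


Precision = relevant_retrieved / total_retrieved
= 6 / 16
= 6 / (6 + 10)
= 3/8

3/8


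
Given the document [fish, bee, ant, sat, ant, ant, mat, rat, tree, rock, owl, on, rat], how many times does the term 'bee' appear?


Document has 13 words
Scanning for 'bee':
Found at positions: [1]
Count = 1

1


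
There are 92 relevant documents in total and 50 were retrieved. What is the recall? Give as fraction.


Recall = retrieved_relevant / total_relevant
= 50 / 92
= 50 / (50 + 42)
= 25/46

25/46


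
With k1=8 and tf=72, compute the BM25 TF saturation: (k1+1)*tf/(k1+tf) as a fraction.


BM25 TF component = (k1+1)*tf / (k1+tf)
k1 = 8, tf = 72
Numerator = (8+1)*72 = 648
Denominator = 8 + 72 = 80
= 648/80 = 81/10

81/10


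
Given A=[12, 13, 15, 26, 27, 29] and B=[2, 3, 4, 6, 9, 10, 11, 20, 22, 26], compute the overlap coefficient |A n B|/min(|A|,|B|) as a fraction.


A intersect B = [26]
|A intersect B| = 1
min(|A|, |B|) = min(6, 10) = 6
Overlap = 1 / 6 = 1/6

1/6


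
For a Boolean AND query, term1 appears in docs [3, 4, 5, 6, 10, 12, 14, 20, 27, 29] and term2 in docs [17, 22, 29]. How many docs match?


Boolean AND: find intersection of posting lists
term1 docs: [3, 4, 5, 6, 10, 12, 14, 20, 27, 29]
term2 docs: [17, 22, 29]
Intersection: [29]
|intersection| = 1

1


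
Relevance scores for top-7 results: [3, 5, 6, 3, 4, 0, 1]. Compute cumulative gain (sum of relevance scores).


Cumulative Gain = sum of relevance scores
Position 1: rel=3, running sum=3
Position 2: rel=5, running sum=8
Position 3: rel=6, running sum=14
Position 4: rel=3, running sum=17
Position 5: rel=4, running sum=21
Position 6: rel=0, running sum=21
Position 7: rel=1, running sum=22
CG = 22

22


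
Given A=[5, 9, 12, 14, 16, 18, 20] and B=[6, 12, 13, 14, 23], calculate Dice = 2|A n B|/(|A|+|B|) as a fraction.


A intersect B = [12, 14]
|A intersect B| = 2
|A| = 7, |B| = 5
Dice = 2*2 / (7+5)
= 4 / 12 = 1/3

1/3


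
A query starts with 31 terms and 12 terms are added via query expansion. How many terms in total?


Original terms: 31
Expansion terms: 12
Total = 31 + 12 = 43

43


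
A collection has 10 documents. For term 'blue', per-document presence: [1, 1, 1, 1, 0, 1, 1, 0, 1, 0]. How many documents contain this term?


Checking each document for 'blue':
Doc 1: present
Doc 2: present
Doc 3: present
Doc 4: present
Doc 5: absent
Doc 6: present
Doc 7: present
Doc 8: absent
Doc 9: present
Doc 10: absent
df = sum of presences = 1 + 1 + 1 + 1 + 0 + 1 + 1 + 0 + 1 + 0 = 7

7


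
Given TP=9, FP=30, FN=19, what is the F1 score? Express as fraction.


F1 = 2 * P * R / (P + R)
P = TP/(TP+FP) = 9/39 = 3/13
R = TP/(TP+FN) = 9/28 = 9/28
2 * P * R = 2 * 3/13 * 9/28 = 27/182
P + R = 3/13 + 9/28 = 201/364
F1 = 27/182 / 201/364 = 18/67

18/67


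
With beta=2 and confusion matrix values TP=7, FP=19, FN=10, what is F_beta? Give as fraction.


P = TP/(TP+FP) = 7/26 = 7/26
R = TP/(TP+FN) = 7/17 = 7/17
beta^2 = 2^2 = 4
(1 + beta^2) = 5
Numerator = (1+beta^2)*P*R = 245/442
Denominator = beta^2*P + R = 14/13 + 7/17 = 329/221
F_beta = 35/94

35/94


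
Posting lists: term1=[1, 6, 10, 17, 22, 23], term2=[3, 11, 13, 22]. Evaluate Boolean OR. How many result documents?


Boolean OR: find union of posting lists
term1 docs: [1, 6, 10, 17, 22, 23]
term2 docs: [3, 11, 13, 22]
Union: [1, 3, 6, 10, 11, 13, 17, 22, 23]
|union| = 9

9


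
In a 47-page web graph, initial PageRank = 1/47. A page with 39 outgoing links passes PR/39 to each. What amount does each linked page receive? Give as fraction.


Initial PR = 1/47 = 1/47
Outlinks = 39
Contribution per link = PR / outlinks
= 1/47 / 39
= 1/1833

1/1833


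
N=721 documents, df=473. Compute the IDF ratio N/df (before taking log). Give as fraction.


IDF ratio = N / df
= 721 / 473
= 721/473

721/473


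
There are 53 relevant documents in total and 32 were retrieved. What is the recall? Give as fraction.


Recall = retrieved_relevant / total_relevant
= 32 / 53
= 32 / (32 + 21)
= 32/53

32/53


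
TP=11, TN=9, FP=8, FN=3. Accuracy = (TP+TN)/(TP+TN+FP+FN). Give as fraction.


Accuracy = (TP + TN) / (TP + TN + FP + FN)
TP + TN = 11 + 9 = 20
Total = 11 + 9 + 8 + 3 = 31
Accuracy = 20 / 31 = 20/31

20/31


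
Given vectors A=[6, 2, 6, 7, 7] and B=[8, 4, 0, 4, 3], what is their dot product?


Dot product = sum of element-wise products
A[0]*B[0] = 6*8 = 48
A[1]*B[1] = 2*4 = 8
A[2]*B[2] = 6*0 = 0
A[3]*B[3] = 7*4 = 28
A[4]*B[4] = 7*3 = 21
Sum = 48 + 8 + 0 + 28 + 21 = 105

105


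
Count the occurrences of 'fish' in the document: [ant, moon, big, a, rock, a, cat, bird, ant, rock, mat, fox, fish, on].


Document has 14 words
Scanning for 'fish':
Found at positions: [12]
Count = 1

1


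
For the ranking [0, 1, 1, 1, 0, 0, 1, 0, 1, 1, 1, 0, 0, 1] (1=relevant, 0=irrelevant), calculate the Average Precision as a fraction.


Computing P@k for each relevant position:
Position 1: not relevant
Position 2: relevant, P@2 = 1/2 = 1/2
Position 3: relevant, P@3 = 2/3 = 2/3
Position 4: relevant, P@4 = 3/4 = 3/4
Position 5: not relevant
Position 6: not relevant
Position 7: relevant, P@7 = 4/7 = 4/7
Position 8: not relevant
Position 9: relevant, P@9 = 5/9 = 5/9
Position 10: relevant, P@10 = 6/10 = 3/5
Position 11: relevant, P@11 = 7/11 = 7/11
Position 12: not relevant
Position 13: not relevant
Position 14: relevant, P@14 = 8/14 = 4/7
Sum of P@k = 1/2 + 2/3 + 3/4 + 4/7 + 5/9 + 3/5 + 7/11 + 4/7 = 67241/13860
AP = 67241/13860 / 8 = 67241/110880

67241/110880


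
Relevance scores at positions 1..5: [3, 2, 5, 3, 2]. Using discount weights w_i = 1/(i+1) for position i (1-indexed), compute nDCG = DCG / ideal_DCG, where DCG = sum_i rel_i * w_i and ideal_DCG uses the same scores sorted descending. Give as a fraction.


Position discount weights w_i = 1/(i+1) for i=1..5:
Weights = [1/2, 1/3, 1/4, 1/5, 1/6]
Actual relevance: [3, 2, 5, 3, 2]
DCG = 3/2 + 2/3 + 5/4 + 3/5 + 2/6 = 87/20
Ideal relevance (sorted desc): [5, 3, 3, 2, 2]
Ideal DCG = 5/2 + 3/3 + 3/4 + 2/5 + 2/6 = 299/60
nDCG = DCG / ideal_DCG = 87/20 / 299/60 = 261/299

261/299


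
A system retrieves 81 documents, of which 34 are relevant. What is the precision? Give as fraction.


Precision = relevant_retrieved / total_retrieved
= 34 / 81
= 34 / (34 + 47)
= 34/81

34/81


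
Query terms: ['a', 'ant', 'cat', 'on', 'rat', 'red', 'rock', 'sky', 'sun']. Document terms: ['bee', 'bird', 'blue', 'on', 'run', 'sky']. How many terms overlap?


Query terms: ['a', 'ant', 'cat', 'on', 'rat', 'red', 'rock', 'sky', 'sun']
Document terms: ['bee', 'bird', 'blue', 'on', 'run', 'sky']
Common terms: ['on', 'sky']
Overlap count = 2

2


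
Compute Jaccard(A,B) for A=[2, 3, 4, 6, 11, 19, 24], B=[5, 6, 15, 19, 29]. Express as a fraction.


A intersect B = [6, 19]
|A intersect B| = 2
A union B = [2, 3, 4, 5, 6, 11, 15, 19, 24, 29]
|A union B| = 10
Jaccard = 2/10 = 1/5

1/5


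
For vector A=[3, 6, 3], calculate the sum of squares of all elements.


|A|^2 = sum of squared components
A[0]^2 = 3^2 = 9
A[1]^2 = 6^2 = 36
A[2]^2 = 3^2 = 9
Sum = 9 + 36 + 9 = 54

54


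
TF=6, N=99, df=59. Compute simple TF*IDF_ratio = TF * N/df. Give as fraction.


TF * (N/df)
= 6 * (99/59)
= 6 * 99/59
= 594/59

594/59


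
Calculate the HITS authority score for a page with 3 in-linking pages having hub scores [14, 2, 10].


Authority = sum of hub scores of in-linkers
In-link 1: hub score = 14
In-link 2: hub score = 2
In-link 3: hub score = 10
Authority = 14 + 2 + 10 = 26

26


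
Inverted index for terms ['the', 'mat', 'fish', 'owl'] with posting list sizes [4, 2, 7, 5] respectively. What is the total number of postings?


Summing posting list sizes:
'the': 4 postings
'mat': 2 postings
'fish': 7 postings
'owl': 5 postings
Total = 4 + 2 + 7 + 5 = 18

18


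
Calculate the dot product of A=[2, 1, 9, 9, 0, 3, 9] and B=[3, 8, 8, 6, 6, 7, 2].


Dot product = sum of element-wise products
A[0]*B[0] = 2*3 = 6
A[1]*B[1] = 1*8 = 8
A[2]*B[2] = 9*8 = 72
A[3]*B[3] = 9*6 = 54
A[4]*B[4] = 0*6 = 0
A[5]*B[5] = 3*7 = 21
A[6]*B[6] = 9*2 = 18
Sum = 6 + 8 + 72 + 54 + 0 + 21 + 18 = 179

179
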